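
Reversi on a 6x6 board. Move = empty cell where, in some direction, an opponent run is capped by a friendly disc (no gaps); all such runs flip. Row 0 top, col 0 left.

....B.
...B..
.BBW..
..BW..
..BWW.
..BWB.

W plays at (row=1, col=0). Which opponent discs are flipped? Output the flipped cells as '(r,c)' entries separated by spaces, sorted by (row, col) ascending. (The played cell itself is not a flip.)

Dir NW: edge -> no flip
Dir N: first cell '.' (not opp) -> no flip
Dir NE: first cell '.' (not opp) -> no flip
Dir W: edge -> no flip
Dir E: first cell '.' (not opp) -> no flip
Dir SW: edge -> no flip
Dir S: first cell '.' (not opp) -> no flip
Dir SE: opp run (2,1) (3,2) capped by W -> flip

Answer: (2,1) (3,2)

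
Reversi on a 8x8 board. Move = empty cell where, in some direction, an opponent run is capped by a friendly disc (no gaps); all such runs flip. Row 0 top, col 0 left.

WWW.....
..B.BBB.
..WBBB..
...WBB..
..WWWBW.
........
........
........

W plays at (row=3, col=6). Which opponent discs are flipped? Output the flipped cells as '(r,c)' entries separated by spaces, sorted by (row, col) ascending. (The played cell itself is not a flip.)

Answer: (3,4) (3,5)

Derivation:
Dir NW: opp run (2,5) (1,4), next='.' -> no flip
Dir N: first cell '.' (not opp) -> no flip
Dir NE: first cell '.' (not opp) -> no flip
Dir W: opp run (3,5) (3,4) capped by W -> flip
Dir E: first cell '.' (not opp) -> no flip
Dir SW: opp run (4,5), next='.' -> no flip
Dir S: first cell 'W' (not opp) -> no flip
Dir SE: first cell '.' (not opp) -> no flip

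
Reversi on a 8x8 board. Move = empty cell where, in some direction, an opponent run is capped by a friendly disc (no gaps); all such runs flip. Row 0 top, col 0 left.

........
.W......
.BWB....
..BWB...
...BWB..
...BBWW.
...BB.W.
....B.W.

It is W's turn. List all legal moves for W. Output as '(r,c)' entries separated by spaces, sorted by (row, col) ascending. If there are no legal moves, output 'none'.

(1,0): no bracket -> illegal
(1,2): flips 3 -> legal
(1,3): flips 1 -> legal
(1,4): no bracket -> illegal
(2,0): flips 1 -> legal
(2,4): flips 2 -> legal
(2,5): no bracket -> illegal
(3,0): no bracket -> illegal
(3,1): flips 2 -> legal
(3,5): flips 2 -> legal
(3,6): no bracket -> illegal
(4,1): no bracket -> illegal
(4,2): flips 2 -> legal
(4,6): flips 1 -> legal
(5,2): flips 2 -> legal
(6,2): flips 1 -> legal
(6,5): no bracket -> illegal
(7,2): no bracket -> illegal
(7,3): flips 4 -> legal
(7,5): no bracket -> illegal

Answer: (1,2) (1,3) (2,0) (2,4) (3,1) (3,5) (4,2) (4,6) (5,2) (6,2) (7,3)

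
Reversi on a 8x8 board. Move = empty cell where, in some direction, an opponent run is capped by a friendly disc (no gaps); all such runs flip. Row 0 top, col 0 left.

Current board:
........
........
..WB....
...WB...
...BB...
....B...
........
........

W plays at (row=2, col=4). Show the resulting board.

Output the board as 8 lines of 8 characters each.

Place W at (2,4); scan 8 dirs for brackets.
Dir NW: first cell '.' (not opp) -> no flip
Dir N: first cell '.' (not opp) -> no flip
Dir NE: first cell '.' (not opp) -> no flip
Dir W: opp run (2,3) capped by W -> flip
Dir E: first cell '.' (not opp) -> no flip
Dir SW: first cell 'W' (not opp) -> no flip
Dir S: opp run (3,4) (4,4) (5,4), next='.' -> no flip
Dir SE: first cell '.' (not opp) -> no flip
All flips: (2,3)

Answer: ........
........
..WWW...
...WB...
...BB...
....B...
........
........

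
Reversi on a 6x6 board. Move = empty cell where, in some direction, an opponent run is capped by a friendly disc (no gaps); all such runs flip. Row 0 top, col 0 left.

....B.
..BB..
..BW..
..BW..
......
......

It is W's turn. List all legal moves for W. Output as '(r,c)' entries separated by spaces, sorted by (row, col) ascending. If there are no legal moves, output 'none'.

Answer: (0,1) (0,3) (1,1) (2,1) (3,1) (4,1)

Derivation:
(0,1): flips 1 -> legal
(0,2): no bracket -> illegal
(0,3): flips 1 -> legal
(0,5): no bracket -> illegal
(1,1): flips 1 -> legal
(1,4): no bracket -> illegal
(1,5): no bracket -> illegal
(2,1): flips 1 -> legal
(2,4): no bracket -> illegal
(3,1): flips 1 -> legal
(4,1): flips 1 -> legal
(4,2): no bracket -> illegal
(4,3): no bracket -> illegal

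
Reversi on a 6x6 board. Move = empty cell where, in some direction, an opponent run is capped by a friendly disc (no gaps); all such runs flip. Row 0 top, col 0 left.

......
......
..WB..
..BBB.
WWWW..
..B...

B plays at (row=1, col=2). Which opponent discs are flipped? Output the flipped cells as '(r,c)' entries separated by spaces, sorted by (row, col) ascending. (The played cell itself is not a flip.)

Answer: (2,2)

Derivation:
Dir NW: first cell '.' (not opp) -> no flip
Dir N: first cell '.' (not opp) -> no flip
Dir NE: first cell '.' (not opp) -> no flip
Dir W: first cell '.' (not opp) -> no flip
Dir E: first cell '.' (not opp) -> no flip
Dir SW: first cell '.' (not opp) -> no flip
Dir S: opp run (2,2) capped by B -> flip
Dir SE: first cell 'B' (not opp) -> no flip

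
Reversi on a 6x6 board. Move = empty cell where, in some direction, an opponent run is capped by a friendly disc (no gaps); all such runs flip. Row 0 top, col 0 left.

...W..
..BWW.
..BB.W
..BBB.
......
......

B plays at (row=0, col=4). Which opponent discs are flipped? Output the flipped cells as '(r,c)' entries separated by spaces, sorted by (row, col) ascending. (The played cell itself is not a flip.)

Answer: (1,3)

Derivation:
Dir NW: edge -> no flip
Dir N: edge -> no flip
Dir NE: edge -> no flip
Dir W: opp run (0,3), next='.' -> no flip
Dir E: first cell '.' (not opp) -> no flip
Dir SW: opp run (1,3) capped by B -> flip
Dir S: opp run (1,4), next='.' -> no flip
Dir SE: first cell '.' (not opp) -> no flip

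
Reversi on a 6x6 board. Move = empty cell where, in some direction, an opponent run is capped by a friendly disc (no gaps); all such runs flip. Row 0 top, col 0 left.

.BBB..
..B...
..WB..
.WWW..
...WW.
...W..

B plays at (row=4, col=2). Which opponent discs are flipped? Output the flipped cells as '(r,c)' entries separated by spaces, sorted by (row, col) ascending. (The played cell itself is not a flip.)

Dir NW: opp run (3,1), next='.' -> no flip
Dir N: opp run (3,2) (2,2) capped by B -> flip
Dir NE: opp run (3,3), next='.' -> no flip
Dir W: first cell '.' (not opp) -> no flip
Dir E: opp run (4,3) (4,4), next='.' -> no flip
Dir SW: first cell '.' (not opp) -> no flip
Dir S: first cell '.' (not opp) -> no flip
Dir SE: opp run (5,3), next=edge -> no flip

Answer: (2,2) (3,2)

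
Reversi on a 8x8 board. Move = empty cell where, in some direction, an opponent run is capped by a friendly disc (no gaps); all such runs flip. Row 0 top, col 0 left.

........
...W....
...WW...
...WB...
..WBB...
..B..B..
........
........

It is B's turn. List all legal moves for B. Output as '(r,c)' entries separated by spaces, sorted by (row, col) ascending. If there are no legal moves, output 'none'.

(0,2): no bracket -> illegal
(0,3): flips 3 -> legal
(0,4): no bracket -> illegal
(1,2): flips 1 -> legal
(1,4): flips 1 -> legal
(1,5): no bracket -> illegal
(2,2): flips 1 -> legal
(2,5): no bracket -> illegal
(3,1): no bracket -> illegal
(3,2): flips 2 -> legal
(3,5): no bracket -> illegal
(4,1): flips 1 -> legal
(5,1): no bracket -> illegal
(5,3): no bracket -> illegal

Answer: (0,3) (1,2) (1,4) (2,2) (3,2) (4,1)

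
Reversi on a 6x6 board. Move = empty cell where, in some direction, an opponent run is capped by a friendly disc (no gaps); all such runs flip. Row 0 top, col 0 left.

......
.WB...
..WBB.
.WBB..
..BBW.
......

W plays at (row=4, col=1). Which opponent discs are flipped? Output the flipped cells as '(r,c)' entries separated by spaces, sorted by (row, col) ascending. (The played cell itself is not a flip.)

Dir NW: first cell '.' (not opp) -> no flip
Dir N: first cell 'W' (not opp) -> no flip
Dir NE: opp run (3,2) (2,3), next='.' -> no flip
Dir W: first cell '.' (not opp) -> no flip
Dir E: opp run (4,2) (4,3) capped by W -> flip
Dir SW: first cell '.' (not opp) -> no flip
Dir S: first cell '.' (not opp) -> no flip
Dir SE: first cell '.' (not opp) -> no flip

Answer: (4,2) (4,3)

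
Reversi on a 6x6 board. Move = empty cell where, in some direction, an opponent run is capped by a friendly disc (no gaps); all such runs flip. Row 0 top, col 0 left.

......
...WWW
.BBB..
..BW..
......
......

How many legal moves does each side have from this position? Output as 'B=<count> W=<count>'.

-- B to move --
(0,2): no bracket -> illegal
(0,3): flips 1 -> legal
(0,4): flips 1 -> legal
(0,5): flips 1 -> legal
(1,2): no bracket -> illegal
(2,4): no bracket -> illegal
(2,5): no bracket -> illegal
(3,4): flips 1 -> legal
(4,2): no bracket -> illegal
(4,3): flips 1 -> legal
(4,4): flips 1 -> legal
B mobility = 6
-- W to move --
(1,0): no bracket -> illegal
(1,1): flips 1 -> legal
(1,2): no bracket -> illegal
(2,0): no bracket -> illegal
(2,4): no bracket -> illegal
(3,0): no bracket -> illegal
(3,1): flips 2 -> legal
(3,4): no bracket -> illegal
(4,1): flips 2 -> legal
(4,2): no bracket -> illegal
(4,3): no bracket -> illegal
W mobility = 3

Answer: B=6 W=3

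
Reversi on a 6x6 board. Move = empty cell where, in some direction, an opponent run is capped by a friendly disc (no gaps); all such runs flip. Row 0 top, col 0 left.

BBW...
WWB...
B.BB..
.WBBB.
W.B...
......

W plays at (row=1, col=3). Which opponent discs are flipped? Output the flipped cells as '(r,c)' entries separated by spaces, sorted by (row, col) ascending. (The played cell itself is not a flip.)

Answer: (1,2) (2,2)

Derivation:
Dir NW: first cell 'W' (not opp) -> no flip
Dir N: first cell '.' (not opp) -> no flip
Dir NE: first cell '.' (not opp) -> no flip
Dir W: opp run (1,2) capped by W -> flip
Dir E: first cell '.' (not opp) -> no flip
Dir SW: opp run (2,2) capped by W -> flip
Dir S: opp run (2,3) (3,3), next='.' -> no flip
Dir SE: first cell '.' (not opp) -> no flip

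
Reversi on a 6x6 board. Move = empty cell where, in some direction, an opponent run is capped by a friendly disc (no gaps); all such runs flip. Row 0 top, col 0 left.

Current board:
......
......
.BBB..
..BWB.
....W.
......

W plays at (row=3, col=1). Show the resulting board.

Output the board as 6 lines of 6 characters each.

Answer: ......
......
.BBB..
.WWWB.
....W.
......

Derivation:
Place W at (3,1); scan 8 dirs for brackets.
Dir NW: first cell '.' (not opp) -> no flip
Dir N: opp run (2,1), next='.' -> no flip
Dir NE: opp run (2,2), next='.' -> no flip
Dir W: first cell '.' (not opp) -> no flip
Dir E: opp run (3,2) capped by W -> flip
Dir SW: first cell '.' (not opp) -> no flip
Dir S: first cell '.' (not opp) -> no flip
Dir SE: first cell '.' (not opp) -> no flip
All flips: (3,2)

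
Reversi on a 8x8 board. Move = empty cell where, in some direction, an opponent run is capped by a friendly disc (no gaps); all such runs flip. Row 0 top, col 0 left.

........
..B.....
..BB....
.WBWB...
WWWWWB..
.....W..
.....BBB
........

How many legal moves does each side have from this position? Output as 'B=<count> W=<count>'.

Answer: B=5 W=11

Derivation:
-- B to move --
(2,0): no bracket -> illegal
(2,1): no bracket -> illegal
(2,4): no bracket -> illegal
(3,0): flips 1 -> legal
(3,5): no bracket -> illegal
(4,6): no bracket -> illegal
(5,0): flips 1 -> legal
(5,1): no bracket -> illegal
(5,2): flips 2 -> legal
(5,3): flips 2 -> legal
(5,4): flips 2 -> legal
(5,6): no bracket -> illegal
(6,4): no bracket -> illegal
B mobility = 5
-- W to move --
(0,1): no bracket -> illegal
(0,2): flips 3 -> legal
(0,3): no bracket -> illegal
(1,1): flips 1 -> legal
(1,3): flips 2 -> legal
(1,4): flips 2 -> legal
(2,1): flips 1 -> legal
(2,4): flips 1 -> legal
(2,5): flips 1 -> legal
(3,5): flips 2 -> legal
(3,6): no bracket -> illegal
(4,6): flips 1 -> legal
(5,4): no bracket -> illegal
(5,6): no bracket -> illegal
(5,7): no bracket -> illegal
(6,4): no bracket -> illegal
(7,4): no bracket -> illegal
(7,5): flips 1 -> legal
(7,6): no bracket -> illegal
(7,7): flips 1 -> legal
W mobility = 11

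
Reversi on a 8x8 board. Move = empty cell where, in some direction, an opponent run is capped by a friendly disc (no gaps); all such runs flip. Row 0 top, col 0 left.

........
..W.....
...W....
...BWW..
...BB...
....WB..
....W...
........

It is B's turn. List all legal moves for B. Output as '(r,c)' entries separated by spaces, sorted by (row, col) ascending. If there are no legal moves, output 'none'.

(0,1): no bracket -> illegal
(0,2): no bracket -> illegal
(0,3): no bracket -> illegal
(1,1): no bracket -> illegal
(1,3): flips 1 -> legal
(1,4): no bracket -> illegal
(2,1): no bracket -> illegal
(2,2): no bracket -> illegal
(2,4): flips 1 -> legal
(2,5): flips 1 -> legal
(2,6): flips 1 -> legal
(3,2): no bracket -> illegal
(3,6): flips 2 -> legal
(4,5): no bracket -> illegal
(4,6): no bracket -> illegal
(5,3): flips 1 -> legal
(6,3): no bracket -> illegal
(6,5): flips 1 -> legal
(7,3): flips 1 -> legal
(7,4): flips 2 -> legal
(7,5): no bracket -> illegal

Answer: (1,3) (2,4) (2,5) (2,6) (3,6) (5,3) (6,5) (7,3) (7,4)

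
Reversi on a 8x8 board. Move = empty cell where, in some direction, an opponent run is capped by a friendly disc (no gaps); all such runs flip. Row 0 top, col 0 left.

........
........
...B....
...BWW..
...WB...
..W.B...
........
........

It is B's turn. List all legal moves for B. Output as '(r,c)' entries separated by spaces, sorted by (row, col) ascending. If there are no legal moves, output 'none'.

Answer: (2,4) (2,6) (3,2) (3,6) (4,2) (4,5) (5,3)

Derivation:
(2,4): flips 1 -> legal
(2,5): no bracket -> illegal
(2,6): flips 1 -> legal
(3,2): flips 1 -> legal
(3,6): flips 2 -> legal
(4,1): no bracket -> illegal
(4,2): flips 1 -> legal
(4,5): flips 1 -> legal
(4,6): no bracket -> illegal
(5,1): no bracket -> illegal
(5,3): flips 1 -> legal
(6,1): no bracket -> illegal
(6,2): no bracket -> illegal
(6,3): no bracket -> illegal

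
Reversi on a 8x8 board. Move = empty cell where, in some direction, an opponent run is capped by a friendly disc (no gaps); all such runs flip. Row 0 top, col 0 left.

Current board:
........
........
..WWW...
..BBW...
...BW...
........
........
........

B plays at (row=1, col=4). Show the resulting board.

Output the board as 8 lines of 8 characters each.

Place B at (1,4); scan 8 dirs for brackets.
Dir NW: first cell '.' (not opp) -> no flip
Dir N: first cell '.' (not opp) -> no flip
Dir NE: first cell '.' (not opp) -> no flip
Dir W: first cell '.' (not opp) -> no flip
Dir E: first cell '.' (not opp) -> no flip
Dir SW: opp run (2,3) capped by B -> flip
Dir S: opp run (2,4) (3,4) (4,4), next='.' -> no flip
Dir SE: first cell '.' (not opp) -> no flip
All flips: (2,3)

Answer: ........
....B...
..WBW...
..BBW...
...BW...
........
........
........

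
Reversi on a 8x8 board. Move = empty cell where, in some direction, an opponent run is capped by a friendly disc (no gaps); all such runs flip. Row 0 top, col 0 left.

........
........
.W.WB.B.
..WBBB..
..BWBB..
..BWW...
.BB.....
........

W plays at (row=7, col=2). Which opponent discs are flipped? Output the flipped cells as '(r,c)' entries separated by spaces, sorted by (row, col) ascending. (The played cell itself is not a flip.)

Dir NW: opp run (6,1), next='.' -> no flip
Dir N: opp run (6,2) (5,2) (4,2) capped by W -> flip
Dir NE: first cell '.' (not opp) -> no flip
Dir W: first cell '.' (not opp) -> no flip
Dir E: first cell '.' (not opp) -> no flip
Dir SW: edge -> no flip
Dir S: edge -> no flip
Dir SE: edge -> no flip

Answer: (4,2) (5,2) (6,2)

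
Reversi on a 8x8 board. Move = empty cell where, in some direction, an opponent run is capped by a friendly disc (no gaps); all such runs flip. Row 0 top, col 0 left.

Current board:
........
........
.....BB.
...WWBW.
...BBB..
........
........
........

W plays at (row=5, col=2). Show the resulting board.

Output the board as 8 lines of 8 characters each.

Answer: ........
........
.....BB.
...WWBW.
...WBB..
..W.....
........
........

Derivation:
Place W at (5,2); scan 8 dirs for brackets.
Dir NW: first cell '.' (not opp) -> no flip
Dir N: first cell '.' (not opp) -> no flip
Dir NE: opp run (4,3) capped by W -> flip
Dir W: first cell '.' (not opp) -> no flip
Dir E: first cell '.' (not opp) -> no flip
Dir SW: first cell '.' (not opp) -> no flip
Dir S: first cell '.' (not opp) -> no flip
Dir SE: first cell '.' (not opp) -> no flip
All flips: (4,3)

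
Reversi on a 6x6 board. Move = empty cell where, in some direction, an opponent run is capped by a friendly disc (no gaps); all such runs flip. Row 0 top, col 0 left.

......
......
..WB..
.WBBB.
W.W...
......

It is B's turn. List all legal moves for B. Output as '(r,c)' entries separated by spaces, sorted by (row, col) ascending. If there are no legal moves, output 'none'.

Answer: (1,1) (1,2) (2,1) (3,0) (5,1) (5,2)

Derivation:
(1,1): flips 1 -> legal
(1,2): flips 1 -> legal
(1,3): no bracket -> illegal
(2,0): no bracket -> illegal
(2,1): flips 1 -> legal
(3,0): flips 1 -> legal
(4,1): no bracket -> illegal
(4,3): no bracket -> illegal
(5,0): no bracket -> illegal
(5,1): flips 1 -> legal
(5,2): flips 1 -> legal
(5,3): no bracket -> illegal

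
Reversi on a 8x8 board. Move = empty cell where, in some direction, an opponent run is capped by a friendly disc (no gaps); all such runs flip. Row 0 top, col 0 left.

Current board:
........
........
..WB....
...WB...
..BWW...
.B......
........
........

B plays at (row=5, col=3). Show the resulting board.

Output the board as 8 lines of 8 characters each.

Place B at (5,3); scan 8 dirs for brackets.
Dir NW: first cell 'B' (not opp) -> no flip
Dir N: opp run (4,3) (3,3) capped by B -> flip
Dir NE: opp run (4,4), next='.' -> no flip
Dir W: first cell '.' (not opp) -> no flip
Dir E: first cell '.' (not opp) -> no flip
Dir SW: first cell '.' (not opp) -> no flip
Dir S: first cell '.' (not opp) -> no flip
Dir SE: first cell '.' (not opp) -> no flip
All flips: (3,3) (4,3)

Answer: ........
........
..WB....
...BB...
..BBW...
.B.B....
........
........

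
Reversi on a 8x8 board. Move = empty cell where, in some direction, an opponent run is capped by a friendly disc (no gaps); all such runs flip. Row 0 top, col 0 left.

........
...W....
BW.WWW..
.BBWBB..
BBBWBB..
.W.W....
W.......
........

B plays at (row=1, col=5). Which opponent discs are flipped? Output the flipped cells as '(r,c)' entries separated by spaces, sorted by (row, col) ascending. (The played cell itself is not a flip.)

Dir NW: first cell '.' (not opp) -> no flip
Dir N: first cell '.' (not opp) -> no flip
Dir NE: first cell '.' (not opp) -> no flip
Dir W: first cell '.' (not opp) -> no flip
Dir E: first cell '.' (not opp) -> no flip
Dir SW: opp run (2,4) (3,3) capped by B -> flip
Dir S: opp run (2,5) capped by B -> flip
Dir SE: first cell '.' (not opp) -> no flip

Answer: (2,4) (2,5) (3,3)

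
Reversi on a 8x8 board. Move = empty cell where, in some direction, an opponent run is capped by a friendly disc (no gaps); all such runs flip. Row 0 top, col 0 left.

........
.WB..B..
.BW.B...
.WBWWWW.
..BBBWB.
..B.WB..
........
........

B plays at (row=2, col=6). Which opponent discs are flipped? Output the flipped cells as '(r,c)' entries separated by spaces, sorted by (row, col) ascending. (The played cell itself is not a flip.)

Dir NW: first cell 'B' (not opp) -> no flip
Dir N: first cell '.' (not opp) -> no flip
Dir NE: first cell '.' (not opp) -> no flip
Dir W: first cell '.' (not opp) -> no flip
Dir E: first cell '.' (not opp) -> no flip
Dir SW: opp run (3,5) capped by B -> flip
Dir S: opp run (3,6) capped by B -> flip
Dir SE: first cell '.' (not opp) -> no flip

Answer: (3,5) (3,6)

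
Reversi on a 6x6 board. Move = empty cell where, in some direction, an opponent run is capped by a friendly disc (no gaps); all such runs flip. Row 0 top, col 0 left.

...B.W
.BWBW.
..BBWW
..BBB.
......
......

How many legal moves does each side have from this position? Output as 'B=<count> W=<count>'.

-- B to move --
(0,1): flips 1 -> legal
(0,2): flips 1 -> legal
(0,4): flips 2 -> legal
(1,5): flips 2 -> legal
(2,1): flips 1 -> legal
(3,5): flips 1 -> legal
B mobility = 6
-- W to move --
(0,0): no bracket -> illegal
(0,1): no bracket -> illegal
(0,2): flips 1 -> legal
(0,4): no bracket -> illegal
(1,0): flips 1 -> legal
(2,0): no bracket -> illegal
(2,1): flips 2 -> legal
(3,1): no bracket -> illegal
(3,5): no bracket -> illegal
(4,1): flips 2 -> legal
(4,2): flips 3 -> legal
(4,3): flips 1 -> legal
(4,4): flips 1 -> legal
(4,5): flips 2 -> legal
W mobility = 8

Answer: B=6 W=8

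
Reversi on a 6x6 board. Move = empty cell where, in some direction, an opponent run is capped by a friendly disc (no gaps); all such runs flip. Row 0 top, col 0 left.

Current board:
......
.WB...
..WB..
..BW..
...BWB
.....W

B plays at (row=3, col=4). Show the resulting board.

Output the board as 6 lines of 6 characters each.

Place B at (3,4); scan 8 dirs for brackets.
Dir NW: first cell 'B' (not opp) -> no flip
Dir N: first cell '.' (not opp) -> no flip
Dir NE: first cell '.' (not opp) -> no flip
Dir W: opp run (3,3) capped by B -> flip
Dir E: first cell '.' (not opp) -> no flip
Dir SW: first cell 'B' (not opp) -> no flip
Dir S: opp run (4,4), next='.' -> no flip
Dir SE: first cell 'B' (not opp) -> no flip
All flips: (3,3)

Answer: ......
.WB...
..WB..
..BBB.
...BWB
.....W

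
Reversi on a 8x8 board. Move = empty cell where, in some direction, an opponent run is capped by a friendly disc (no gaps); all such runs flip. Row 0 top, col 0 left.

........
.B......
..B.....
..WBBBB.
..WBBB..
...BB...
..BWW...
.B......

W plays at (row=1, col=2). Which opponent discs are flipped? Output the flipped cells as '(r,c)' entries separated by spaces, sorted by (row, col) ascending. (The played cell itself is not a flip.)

Answer: (2,2)

Derivation:
Dir NW: first cell '.' (not opp) -> no flip
Dir N: first cell '.' (not opp) -> no flip
Dir NE: first cell '.' (not opp) -> no flip
Dir W: opp run (1,1), next='.' -> no flip
Dir E: first cell '.' (not opp) -> no flip
Dir SW: first cell '.' (not opp) -> no flip
Dir S: opp run (2,2) capped by W -> flip
Dir SE: first cell '.' (not opp) -> no flip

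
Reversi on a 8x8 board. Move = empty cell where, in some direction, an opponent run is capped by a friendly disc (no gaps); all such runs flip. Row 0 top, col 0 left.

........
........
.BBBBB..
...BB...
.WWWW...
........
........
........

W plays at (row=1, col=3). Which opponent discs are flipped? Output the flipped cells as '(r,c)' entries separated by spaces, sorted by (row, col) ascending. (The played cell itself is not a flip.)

Answer: (2,3) (3,3)

Derivation:
Dir NW: first cell '.' (not opp) -> no flip
Dir N: first cell '.' (not opp) -> no flip
Dir NE: first cell '.' (not opp) -> no flip
Dir W: first cell '.' (not opp) -> no flip
Dir E: first cell '.' (not opp) -> no flip
Dir SW: opp run (2,2), next='.' -> no flip
Dir S: opp run (2,3) (3,3) capped by W -> flip
Dir SE: opp run (2,4), next='.' -> no flip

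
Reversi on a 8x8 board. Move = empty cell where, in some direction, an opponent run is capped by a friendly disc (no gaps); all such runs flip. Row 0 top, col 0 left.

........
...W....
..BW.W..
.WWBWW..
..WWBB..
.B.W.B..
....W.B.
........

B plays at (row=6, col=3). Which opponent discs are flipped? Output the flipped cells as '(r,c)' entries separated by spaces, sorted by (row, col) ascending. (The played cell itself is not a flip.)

Dir NW: first cell '.' (not opp) -> no flip
Dir N: opp run (5,3) (4,3) capped by B -> flip
Dir NE: first cell '.' (not opp) -> no flip
Dir W: first cell '.' (not opp) -> no flip
Dir E: opp run (6,4), next='.' -> no flip
Dir SW: first cell '.' (not opp) -> no flip
Dir S: first cell '.' (not opp) -> no flip
Dir SE: first cell '.' (not opp) -> no flip

Answer: (4,3) (5,3)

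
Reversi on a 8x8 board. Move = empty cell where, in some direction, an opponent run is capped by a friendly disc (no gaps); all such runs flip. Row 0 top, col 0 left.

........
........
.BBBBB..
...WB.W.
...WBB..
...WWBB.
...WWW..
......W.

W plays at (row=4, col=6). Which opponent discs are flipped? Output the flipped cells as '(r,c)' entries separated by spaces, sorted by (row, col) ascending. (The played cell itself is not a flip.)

Answer: (4,4) (4,5) (5,5)

Derivation:
Dir NW: first cell '.' (not opp) -> no flip
Dir N: first cell 'W' (not opp) -> no flip
Dir NE: first cell '.' (not opp) -> no flip
Dir W: opp run (4,5) (4,4) capped by W -> flip
Dir E: first cell '.' (not opp) -> no flip
Dir SW: opp run (5,5) capped by W -> flip
Dir S: opp run (5,6), next='.' -> no flip
Dir SE: first cell '.' (not opp) -> no flip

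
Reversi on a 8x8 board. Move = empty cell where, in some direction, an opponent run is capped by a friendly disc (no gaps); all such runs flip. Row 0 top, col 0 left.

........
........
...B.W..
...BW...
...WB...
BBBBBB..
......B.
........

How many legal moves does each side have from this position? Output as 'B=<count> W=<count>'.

Answer: B=6 W=8

Derivation:
-- B to move --
(1,4): no bracket -> illegal
(1,5): no bracket -> illegal
(1,6): flips 3 -> legal
(2,4): flips 1 -> legal
(2,6): no bracket -> illegal
(3,2): flips 1 -> legal
(3,5): flips 1 -> legal
(3,6): no bracket -> illegal
(4,2): flips 1 -> legal
(4,5): flips 1 -> legal
B mobility = 6
-- W to move --
(1,2): flips 1 -> legal
(1,3): flips 2 -> legal
(1,4): no bracket -> illegal
(2,2): no bracket -> illegal
(2,4): no bracket -> illegal
(3,2): flips 1 -> legal
(3,5): no bracket -> illegal
(4,0): no bracket -> illegal
(4,1): no bracket -> illegal
(4,2): no bracket -> illegal
(4,5): flips 1 -> legal
(4,6): no bracket -> illegal
(5,6): no bracket -> illegal
(5,7): no bracket -> illegal
(6,0): no bracket -> illegal
(6,1): flips 1 -> legal
(6,2): no bracket -> illegal
(6,3): flips 1 -> legal
(6,4): flips 2 -> legal
(6,5): flips 1 -> legal
(6,7): no bracket -> illegal
(7,5): no bracket -> illegal
(7,6): no bracket -> illegal
(7,7): no bracket -> illegal
W mobility = 8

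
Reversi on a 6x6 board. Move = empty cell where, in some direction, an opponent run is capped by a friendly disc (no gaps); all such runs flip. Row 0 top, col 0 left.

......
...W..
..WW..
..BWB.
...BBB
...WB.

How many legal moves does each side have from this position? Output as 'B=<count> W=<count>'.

-- B to move --
(0,2): no bracket -> illegal
(0,3): flips 3 -> legal
(0,4): no bracket -> illegal
(1,1): flips 2 -> legal
(1,2): flips 2 -> legal
(1,4): flips 1 -> legal
(2,1): no bracket -> illegal
(2,4): no bracket -> illegal
(3,1): no bracket -> illegal
(4,2): no bracket -> illegal
(5,2): flips 1 -> legal
B mobility = 5
-- W to move --
(2,1): no bracket -> illegal
(2,4): no bracket -> illegal
(2,5): no bracket -> illegal
(3,1): flips 1 -> legal
(3,5): flips 2 -> legal
(4,1): flips 1 -> legal
(4,2): flips 1 -> legal
(5,2): no bracket -> illegal
(5,5): flips 2 -> legal
W mobility = 5

Answer: B=5 W=5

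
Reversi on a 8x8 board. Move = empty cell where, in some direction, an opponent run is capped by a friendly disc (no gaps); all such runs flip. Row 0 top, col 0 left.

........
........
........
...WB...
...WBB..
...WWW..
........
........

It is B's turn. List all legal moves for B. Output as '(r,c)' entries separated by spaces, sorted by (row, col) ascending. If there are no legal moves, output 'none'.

(2,2): flips 1 -> legal
(2,3): no bracket -> illegal
(2,4): no bracket -> illegal
(3,2): flips 1 -> legal
(4,2): flips 1 -> legal
(4,6): no bracket -> illegal
(5,2): flips 1 -> legal
(5,6): no bracket -> illegal
(6,2): flips 1 -> legal
(6,3): flips 1 -> legal
(6,4): flips 1 -> legal
(6,5): flips 1 -> legal
(6,6): flips 1 -> legal

Answer: (2,2) (3,2) (4,2) (5,2) (6,2) (6,3) (6,4) (6,5) (6,6)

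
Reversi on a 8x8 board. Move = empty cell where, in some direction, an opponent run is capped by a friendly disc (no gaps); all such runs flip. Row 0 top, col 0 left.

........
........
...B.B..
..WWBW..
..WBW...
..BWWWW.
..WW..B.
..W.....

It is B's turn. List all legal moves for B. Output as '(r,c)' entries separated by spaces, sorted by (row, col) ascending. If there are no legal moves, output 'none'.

Answer: (2,1) (2,2) (3,1) (3,6) (4,1) (4,5) (4,6) (5,7) (6,4) (6,5) (7,3) (7,4)

Derivation:
(2,1): flips 1 -> legal
(2,2): flips 5 -> legal
(2,4): no bracket -> illegal
(2,6): no bracket -> illegal
(3,1): flips 2 -> legal
(3,6): flips 1 -> legal
(4,1): flips 2 -> legal
(4,5): flips 2 -> legal
(4,6): flips 1 -> legal
(4,7): no bracket -> illegal
(5,1): no bracket -> illegal
(5,7): flips 4 -> legal
(6,1): no bracket -> illegal
(6,4): flips 2 -> legal
(6,5): flips 1 -> legal
(6,7): no bracket -> illegal
(7,1): no bracket -> illegal
(7,3): flips 2 -> legal
(7,4): flips 1 -> legal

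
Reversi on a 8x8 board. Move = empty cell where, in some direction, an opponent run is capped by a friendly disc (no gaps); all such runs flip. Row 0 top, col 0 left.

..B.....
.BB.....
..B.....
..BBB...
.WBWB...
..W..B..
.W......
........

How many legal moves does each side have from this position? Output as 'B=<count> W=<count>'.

-- B to move --
(3,0): no bracket -> illegal
(3,1): no bracket -> illegal
(4,0): flips 1 -> legal
(5,0): flips 1 -> legal
(5,1): no bracket -> illegal
(5,3): flips 1 -> legal
(5,4): flips 1 -> legal
(6,0): no bracket -> illegal
(6,2): flips 1 -> legal
(6,3): no bracket -> illegal
(7,0): flips 3 -> legal
(7,1): no bracket -> illegal
(7,2): no bracket -> illegal
B mobility = 6
-- W to move --
(0,0): no bracket -> illegal
(0,1): no bracket -> illegal
(0,3): no bracket -> illegal
(1,0): no bracket -> illegal
(1,3): no bracket -> illegal
(2,0): no bracket -> illegal
(2,1): flips 1 -> legal
(2,3): flips 2 -> legal
(2,4): no bracket -> illegal
(2,5): flips 1 -> legal
(3,1): no bracket -> illegal
(3,5): no bracket -> illegal
(4,5): flips 1 -> legal
(4,6): no bracket -> illegal
(5,1): no bracket -> illegal
(5,3): no bracket -> illegal
(5,4): no bracket -> illegal
(5,6): no bracket -> illegal
(6,4): no bracket -> illegal
(6,5): no bracket -> illegal
(6,6): no bracket -> illegal
W mobility = 4

Answer: B=6 W=4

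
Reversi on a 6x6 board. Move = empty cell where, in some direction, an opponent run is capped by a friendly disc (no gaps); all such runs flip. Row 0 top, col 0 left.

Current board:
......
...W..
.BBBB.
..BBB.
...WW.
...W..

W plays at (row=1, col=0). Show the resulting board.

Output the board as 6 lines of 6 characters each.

Answer: ......
W..W..
.WBBB.
..WBB.
...WW.
...W..

Derivation:
Place W at (1,0); scan 8 dirs for brackets.
Dir NW: edge -> no flip
Dir N: first cell '.' (not opp) -> no flip
Dir NE: first cell '.' (not opp) -> no flip
Dir W: edge -> no flip
Dir E: first cell '.' (not opp) -> no flip
Dir SW: edge -> no flip
Dir S: first cell '.' (not opp) -> no flip
Dir SE: opp run (2,1) (3,2) capped by W -> flip
All flips: (2,1) (3,2)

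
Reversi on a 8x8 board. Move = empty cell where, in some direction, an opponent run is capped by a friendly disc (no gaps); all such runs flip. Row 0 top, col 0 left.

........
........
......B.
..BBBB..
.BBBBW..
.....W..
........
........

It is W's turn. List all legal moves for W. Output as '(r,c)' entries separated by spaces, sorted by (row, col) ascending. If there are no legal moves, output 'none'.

Answer: (2,2) (2,3) (2,5) (4,0)

Derivation:
(1,5): no bracket -> illegal
(1,6): no bracket -> illegal
(1,7): no bracket -> illegal
(2,1): no bracket -> illegal
(2,2): flips 2 -> legal
(2,3): flips 1 -> legal
(2,4): no bracket -> illegal
(2,5): flips 1 -> legal
(2,7): no bracket -> illegal
(3,0): no bracket -> illegal
(3,1): no bracket -> illegal
(3,6): no bracket -> illegal
(3,7): no bracket -> illegal
(4,0): flips 4 -> legal
(4,6): no bracket -> illegal
(5,0): no bracket -> illegal
(5,1): no bracket -> illegal
(5,2): no bracket -> illegal
(5,3): no bracket -> illegal
(5,4): no bracket -> illegal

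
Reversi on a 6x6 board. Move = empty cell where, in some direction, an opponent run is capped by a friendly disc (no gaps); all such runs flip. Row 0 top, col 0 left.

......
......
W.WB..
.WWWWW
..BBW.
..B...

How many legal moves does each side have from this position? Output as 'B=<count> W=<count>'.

-- B to move --
(1,0): no bracket -> illegal
(1,1): no bracket -> illegal
(1,2): flips 2 -> legal
(1,3): no bracket -> illegal
(2,1): flips 2 -> legal
(2,4): flips 1 -> legal
(2,5): flips 1 -> legal
(3,0): no bracket -> illegal
(4,0): no bracket -> illegal
(4,1): flips 1 -> legal
(4,5): flips 2 -> legal
(5,3): no bracket -> illegal
(5,4): no bracket -> illegal
(5,5): no bracket -> illegal
B mobility = 6
-- W to move --
(1,2): flips 1 -> legal
(1,3): flips 1 -> legal
(1,4): flips 1 -> legal
(2,4): flips 1 -> legal
(4,1): flips 2 -> legal
(5,1): flips 1 -> legal
(5,3): flips 2 -> legal
(5,4): flips 1 -> legal
W mobility = 8

Answer: B=6 W=8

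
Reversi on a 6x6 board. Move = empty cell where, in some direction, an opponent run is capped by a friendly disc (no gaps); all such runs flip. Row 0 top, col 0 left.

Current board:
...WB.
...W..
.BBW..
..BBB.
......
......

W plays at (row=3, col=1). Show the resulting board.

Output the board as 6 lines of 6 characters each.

Answer: ...WB.
...W..
.BWW..
.WBBB.
......
......

Derivation:
Place W at (3,1); scan 8 dirs for brackets.
Dir NW: first cell '.' (not opp) -> no flip
Dir N: opp run (2,1), next='.' -> no flip
Dir NE: opp run (2,2) capped by W -> flip
Dir W: first cell '.' (not opp) -> no flip
Dir E: opp run (3,2) (3,3) (3,4), next='.' -> no flip
Dir SW: first cell '.' (not opp) -> no flip
Dir S: first cell '.' (not opp) -> no flip
Dir SE: first cell '.' (not opp) -> no flip
All flips: (2,2)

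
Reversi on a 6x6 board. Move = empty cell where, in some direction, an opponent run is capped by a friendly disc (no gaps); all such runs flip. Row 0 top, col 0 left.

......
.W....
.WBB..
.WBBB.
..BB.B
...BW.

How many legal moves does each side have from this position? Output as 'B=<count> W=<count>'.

-- B to move --
(0,0): flips 1 -> legal
(0,1): no bracket -> illegal
(0,2): no bracket -> illegal
(1,0): flips 1 -> legal
(1,2): no bracket -> illegal
(2,0): flips 2 -> legal
(3,0): flips 1 -> legal
(4,0): flips 1 -> legal
(4,1): no bracket -> illegal
(4,4): no bracket -> illegal
(5,5): flips 1 -> legal
B mobility = 6
-- W to move --
(1,2): no bracket -> illegal
(1,3): flips 1 -> legal
(1,4): no bracket -> illegal
(2,4): flips 2 -> legal
(2,5): no bracket -> illegal
(3,5): flips 3 -> legal
(4,1): no bracket -> illegal
(4,4): flips 2 -> legal
(5,1): no bracket -> illegal
(5,2): flips 1 -> legal
(5,5): no bracket -> illegal
W mobility = 5

Answer: B=6 W=5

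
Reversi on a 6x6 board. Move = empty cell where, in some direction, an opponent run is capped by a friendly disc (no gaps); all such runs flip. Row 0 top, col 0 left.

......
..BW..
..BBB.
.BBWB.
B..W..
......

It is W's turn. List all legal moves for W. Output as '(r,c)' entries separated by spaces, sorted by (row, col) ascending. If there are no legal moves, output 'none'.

Answer: (1,1) (1,5) (2,1) (2,5) (3,0) (3,5)

Derivation:
(0,1): no bracket -> illegal
(0,2): no bracket -> illegal
(0,3): no bracket -> illegal
(1,1): flips 2 -> legal
(1,4): no bracket -> illegal
(1,5): flips 1 -> legal
(2,0): no bracket -> illegal
(2,1): flips 1 -> legal
(2,5): flips 1 -> legal
(3,0): flips 2 -> legal
(3,5): flips 2 -> legal
(4,1): no bracket -> illegal
(4,2): no bracket -> illegal
(4,4): no bracket -> illegal
(4,5): no bracket -> illegal
(5,0): no bracket -> illegal
(5,1): no bracket -> illegal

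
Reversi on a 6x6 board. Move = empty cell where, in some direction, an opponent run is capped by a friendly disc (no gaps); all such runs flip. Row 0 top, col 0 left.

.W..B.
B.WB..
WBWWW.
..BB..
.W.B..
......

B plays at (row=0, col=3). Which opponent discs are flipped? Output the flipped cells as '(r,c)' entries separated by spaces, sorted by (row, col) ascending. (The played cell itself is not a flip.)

Answer: (1,2)

Derivation:
Dir NW: edge -> no flip
Dir N: edge -> no flip
Dir NE: edge -> no flip
Dir W: first cell '.' (not opp) -> no flip
Dir E: first cell 'B' (not opp) -> no flip
Dir SW: opp run (1,2) capped by B -> flip
Dir S: first cell 'B' (not opp) -> no flip
Dir SE: first cell '.' (not opp) -> no flip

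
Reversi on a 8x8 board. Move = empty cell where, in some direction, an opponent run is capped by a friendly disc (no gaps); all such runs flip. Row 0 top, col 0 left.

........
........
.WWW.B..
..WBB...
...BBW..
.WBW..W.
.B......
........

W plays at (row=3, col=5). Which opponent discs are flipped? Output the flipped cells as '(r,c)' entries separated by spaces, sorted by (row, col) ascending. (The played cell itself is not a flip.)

Dir NW: first cell '.' (not opp) -> no flip
Dir N: opp run (2,5), next='.' -> no flip
Dir NE: first cell '.' (not opp) -> no flip
Dir W: opp run (3,4) (3,3) capped by W -> flip
Dir E: first cell '.' (not opp) -> no flip
Dir SW: opp run (4,4) capped by W -> flip
Dir S: first cell 'W' (not opp) -> no flip
Dir SE: first cell '.' (not opp) -> no flip

Answer: (3,3) (3,4) (4,4)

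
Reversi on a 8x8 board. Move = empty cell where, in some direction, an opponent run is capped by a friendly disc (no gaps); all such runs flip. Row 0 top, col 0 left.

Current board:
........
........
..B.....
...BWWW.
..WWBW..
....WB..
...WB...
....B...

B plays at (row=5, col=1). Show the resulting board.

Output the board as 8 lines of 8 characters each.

Place B at (5,1); scan 8 dirs for brackets.
Dir NW: first cell '.' (not opp) -> no flip
Dir N: first cell '.' (not opp) -> no flip
Dir NE: opp run (4,2) capped by B -> flip
Dir W: first cell '.' (not opp) -> no flip
Dir E: first cell '.' (not opp) -> no flip
Dir SW: first cell '.' (not opp) -> no flip
Dir S: first cell '.' (not opp) -> no flip
Dir SE: first cell '.' (not opp) -> no flip
All flips: (4,2)

Answer: ........
........
..B.....
...BWWW.
..BWBW..
.B..WB..
...WB...
....B...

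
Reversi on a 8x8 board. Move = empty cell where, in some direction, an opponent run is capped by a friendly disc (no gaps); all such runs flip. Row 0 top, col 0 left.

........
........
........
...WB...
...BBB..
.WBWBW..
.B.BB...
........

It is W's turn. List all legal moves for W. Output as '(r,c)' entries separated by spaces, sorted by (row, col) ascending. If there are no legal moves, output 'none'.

(2,3): no bracket -> illegal
(2,4): no bracket -> illegal
(2,5): no bracket -> illegal
(3,2): no bracket -> illegal
(3,5): flips 3 -> legal
(3,6): no bracket -> illegal
(4,1): no bracket -> illegal
(4,2): no bracket -> illegal
(4,6): no bracket -> illegal
(5,0): no bracket -> illegal
(5,6): no bracket -> illegal
(6,0): no bracket -> illegal
(6,2): no bracket -> illegal
(6,5): no bracket -> illegal
(7,0): no bracket -> illegal
(7,1): flips 1 -> legal
(7,2): no bracket -> illegal
(7,3): flips 2 -> legal
(7,4): no bracket -> illegal
(7,5): flips 1 -> legal

Answer: (3,5) (7,1) (7,3) (7,5)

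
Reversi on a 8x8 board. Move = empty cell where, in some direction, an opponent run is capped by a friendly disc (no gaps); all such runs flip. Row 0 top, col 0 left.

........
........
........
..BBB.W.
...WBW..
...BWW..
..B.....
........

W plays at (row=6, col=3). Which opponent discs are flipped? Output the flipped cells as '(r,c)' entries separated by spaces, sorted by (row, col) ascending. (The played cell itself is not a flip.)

Dir NW: first cell '.' (not opp) -> no flip
Dir N: opp run (5,3) capped by W -> flip
Dir NE: first cell 'W' (not opp) -> no flip
Dir W: opp run (6,2), next='.' -> no flip
Dir E: first cell '.' (not opp) -> no flip
Dir SW: first cell '.' (not opp) -> no flip
Dir S: first cell '.' (not opp) -> no flip
Dir SE: first cell '.' (not opp) -> no flip

Answer: (5,3)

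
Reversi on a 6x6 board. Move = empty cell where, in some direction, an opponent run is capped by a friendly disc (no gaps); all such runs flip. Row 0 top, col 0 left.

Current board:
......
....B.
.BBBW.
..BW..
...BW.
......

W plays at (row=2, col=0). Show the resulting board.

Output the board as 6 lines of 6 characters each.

Place W at (2,0); scan 8 dirs for brackets.
Dir NW: edge -> no flip
Dir N: first cell '.' (not opp) -> no flip
Dir NE: first cell '.' (not opp) -> no flip
Dir W: edge -> no flip
Dir E: opp run (2,1) (2,2) (2,3) capped by W -> flip
Dir SW: edge -> no flip
Dir S: first cell '.' (not opp) -> no flip
Dir SE: first cell '.' (not opp) -> no flip
All flips: (2,1) (2,2) (2,3)

Answer: ......
....B.
WWWWW.
..BW..
...BW.
......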